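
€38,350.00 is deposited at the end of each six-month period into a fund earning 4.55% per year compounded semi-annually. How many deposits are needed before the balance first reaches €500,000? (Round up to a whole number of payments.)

12 payments

Periodic rate r = 0.0455/2 per half-year; n is counted in half-years.
Ordinary annuity FV: 500,000 = 38,350 × [((1+r)^n − 1)/r].
(1+r)^n = 1 + 500,000 × r / 38,350, so n = ln(1 + 500,000·r/38,350) / ln(1+r) = 11.55.
Round up to a whole number of payments: n = 12.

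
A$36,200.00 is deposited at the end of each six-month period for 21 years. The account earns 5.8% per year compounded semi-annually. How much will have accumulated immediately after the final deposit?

A$2,898,936.87

This is an ordinary annuity: 42 deposits of A$36,200.00 at the end of each six-month period.
Periodic rate r = 0.058/2 per half-year; n is counted in half-years.
FV = PMT × [((1+r)^n − 1)/r] = 36,200 × [(1+r)^42 − 1] / r = A$2,898,936.87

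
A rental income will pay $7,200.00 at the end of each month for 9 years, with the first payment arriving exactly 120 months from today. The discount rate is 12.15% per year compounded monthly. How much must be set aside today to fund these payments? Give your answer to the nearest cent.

$142,195.00

Ordinary annuity of 108 payments, first payment at period 120.
Periodic rate r = 0.1215/12 per month; n is counted in months.
The ordinary-annuity PV formula values the stream one period before the first payment (period 119); discount that back 119 periods:
PV₀ = 7,200 × [1 − (1+r)^−108] / r × (1+r)^−119 = $142,195.00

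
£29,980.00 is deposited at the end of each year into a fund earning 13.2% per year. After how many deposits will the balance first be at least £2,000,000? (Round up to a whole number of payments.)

Periodic rate r = 0.132 per year.
Ordinary annuity FV: 2,000,000 = 29,980 × [((1+r)^n − 1)/r].
(1+r)^n = 1 + 2,000,000 × r / 29,980, so n = ln(1 + 2,000,000·r/29,980) / ln(1+r) = 18.41.
Round up to a whole number of payments: n = 19.

19 payments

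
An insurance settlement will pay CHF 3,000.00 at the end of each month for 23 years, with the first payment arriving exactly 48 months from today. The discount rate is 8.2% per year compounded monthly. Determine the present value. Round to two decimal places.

CHF 270,111.60

Ordinary annuity of 276 payments, first payment at period 48.
Periodic rate r = 0.082/12 per month; n is counted in months.
The ordinary-annuity PV formula values the stream one period before the first payment (period 47); discount that back 47 periods:
PV₀ = 3,000 × [1 − (1+r)^−276] / r × (1+r)^−47 = CHF 270,111.60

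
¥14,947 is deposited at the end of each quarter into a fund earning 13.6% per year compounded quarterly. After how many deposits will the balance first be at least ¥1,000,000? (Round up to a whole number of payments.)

36 payments

Periodic rate r = 0.136/4 per quarter; n is counted in quarters.
Ordinary annuity FV: 1,000,000 = 14,947 × [((1+r)^n − 1)/r].
(1+r)^n = 1 + 1,000,000 × r / 14,947, so n = ln(1 + 1,000,000·r/14,947) / ln(1+r) = 35.48.
Round up to a whole number of payments: n = 36.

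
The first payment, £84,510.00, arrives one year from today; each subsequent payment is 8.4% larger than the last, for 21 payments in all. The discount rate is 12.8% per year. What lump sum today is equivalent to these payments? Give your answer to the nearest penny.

Periodic rate r = 0.128 per year.
Growing ordinary annuity: PV = PMT₁ × [1 − ((1+g)/(1+r))^n] / (r − g) = 84,510 × [1 − ((1+0.084)/(1+r))^21] / (r − 0.084) = £1,087,807.91.

£1,087,807.91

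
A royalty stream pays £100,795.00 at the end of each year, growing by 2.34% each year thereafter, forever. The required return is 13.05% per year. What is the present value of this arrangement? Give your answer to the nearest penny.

£941,129.79

Periodic rate r = 0.1305 per year.
Growing perpetuity (Gordon): PV = PMT₁ / (r − g) = 100,795 / (r − 0.0234) = £941,129.79.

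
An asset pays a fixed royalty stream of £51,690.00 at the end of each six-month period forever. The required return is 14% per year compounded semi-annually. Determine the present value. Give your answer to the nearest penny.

Periodic rate r = 0.14/2 per half-year.
Level perpetuity: PV = PMT / r = 51,690 / (0.14/2) = £738,428.57.

£738,428.57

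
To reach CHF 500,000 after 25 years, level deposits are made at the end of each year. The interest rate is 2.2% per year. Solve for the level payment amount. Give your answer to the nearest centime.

Level ordinary annuity; solve FV = PMT × [((1+r)^n − 1)/r] for PMT.
Periodic rate r = 0.022 per year.
With n = 25: PMT = 500,000 / ([((1+r)^n − 1)/r]) = CHF 15,215.46

CHF 15,215.46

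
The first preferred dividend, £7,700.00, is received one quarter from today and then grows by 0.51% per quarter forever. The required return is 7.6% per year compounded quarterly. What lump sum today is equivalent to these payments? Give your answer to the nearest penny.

£553,956.83

Periodic rate r = 0.076/4 per quarter.
Growing perpetuity (Gordon): PV = PMT₁ / (r − g) = 7,700 / (r − 0.0051) = £553,956.83.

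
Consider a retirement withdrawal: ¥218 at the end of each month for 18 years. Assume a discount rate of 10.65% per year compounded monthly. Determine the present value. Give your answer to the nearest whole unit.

This is an ordinary annuity: 216 payments of ¥218 at the end of each month.
Periodic rate r = 0.1065/12 per month; n is counted in months.
PV = PMT × [(1 − (1+r)^−n)/r] = 218 × [1 − (1+r)^−216] / r = ¥20,921

¥20,921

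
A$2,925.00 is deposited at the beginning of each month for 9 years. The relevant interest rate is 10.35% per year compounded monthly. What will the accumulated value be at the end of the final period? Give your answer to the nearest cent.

A$522,727.62

This is an annuity due: 108 deposits of A$2,925.00 at the beginning of each month.
Periodic rate r = 0.1035/12 per month; n is counted in months.
FV = PMT × [((1+r)^n − 1)/r] × (1+r) = 2,925 × [(1+r)^108 − 1] / r × (1+r) = A$522,727.62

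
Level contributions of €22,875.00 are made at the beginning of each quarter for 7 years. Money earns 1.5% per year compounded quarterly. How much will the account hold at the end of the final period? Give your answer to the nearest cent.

This is an annuity due: 28 deposits of €22,875.00 at the beginning of each quarter.
Periodic rate r = 0.015/4 per quarter; n is counted in quarters.
FV = PMT × [((1+r)^n − 1)/r] × (1+r) = 22,875 × [(1+r)^28 − 1] / r × (1+r) = €676,531.80

€676,531.80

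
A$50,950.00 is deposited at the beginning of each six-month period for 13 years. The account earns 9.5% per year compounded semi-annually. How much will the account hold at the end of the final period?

This is an annuity due: 26 deposits of A$50,950.00 at the beginning of each six-month period.
Periodic rate r = 0.095/2 per half-year; n is counted in half-years.
FV = PMT × [((1+r)^n − 1)/r] × (1+r) = 50,950 × [(1+r)^26 − 1] / r × (1+r) = A$2,631,414.03

A$2,631,414.03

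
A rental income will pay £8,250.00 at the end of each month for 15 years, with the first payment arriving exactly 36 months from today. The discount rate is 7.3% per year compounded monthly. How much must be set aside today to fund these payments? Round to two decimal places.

£728,651.89

Ordinary annuity of 180 payments, first payment at period 36.
Periodic rate r = 0.073/12 per month; n is counted in months.
The ordinary-annuity PV formula values the stream one period before the first payment (period 35); discount that back 35 periods:
PV₀ = 8,250 × [1 − (1+r)^−180] / r × (1+r)^−35 = £728,651.89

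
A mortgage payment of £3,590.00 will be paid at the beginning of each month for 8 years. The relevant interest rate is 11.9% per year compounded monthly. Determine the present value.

This is an annuity due: 96 payments of £3,590.00 at the beginning of each month.
Periodic rate r = 0.119/12 per month; n is counted in months.
PV = PMT × [(1 − (1+r)^−n)/r] × (1+r) = 3,590 × [1 − (1+r)^−96] / r × (1+r) = £223,830.88

£223,830.88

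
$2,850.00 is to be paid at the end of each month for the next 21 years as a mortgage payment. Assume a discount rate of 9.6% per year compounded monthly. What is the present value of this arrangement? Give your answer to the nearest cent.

This is an ordinary annuity: 252 payments of $2,850.00 at the end of each month.
Periodic rate r = 0.096/12 per month; n is counted in months.
PV = PMT × [(1 − (1+r)^−n)/r] = 2,850 × [1 − (1+r)^−252] / r = $308,419.96

$308,419.96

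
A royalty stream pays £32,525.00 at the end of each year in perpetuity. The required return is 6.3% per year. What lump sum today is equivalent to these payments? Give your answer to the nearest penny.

£516,269.84

Periodic rate r = 0.063 per year.
Level perpetuity: PV = PMT / r = 32,525 / (0.063) = £516,269.84.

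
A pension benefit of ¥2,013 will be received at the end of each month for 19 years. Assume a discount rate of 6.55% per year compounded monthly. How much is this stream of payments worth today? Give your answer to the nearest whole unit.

¥262,190

This is an ordinary annuity: 228 payments of ¥2,013 at the end of each month.
Periodic rate r = 0.0655/12 per month; n is counted in months.
PV = PMT × [(1 − (1+r)^−n)/r] = 2,013 × [1 − (1+r)^−228] / r = ¥262,190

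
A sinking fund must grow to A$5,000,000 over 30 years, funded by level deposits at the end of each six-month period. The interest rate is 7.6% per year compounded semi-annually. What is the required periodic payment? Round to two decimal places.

Level ordinary annuity; solve FV = PMT × [((1+r)^n − 1)/r] for PMT.
Periodic rate r = 0.076/2 per half-year; n is counted in half-years.
With n = 60: PMT = 5,000,000 / ([((1+r)^n − 1)/r]) = A$22,694.17

A$22,694.17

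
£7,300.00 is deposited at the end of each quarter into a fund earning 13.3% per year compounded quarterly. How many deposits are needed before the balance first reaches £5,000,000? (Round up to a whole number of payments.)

97 payments

Periodic rate r = 0.133/4 per quarter; n is counted in quarters.
Ordinary annuity FV: 5,000,000 = 7,300 × [((1+r)^n − 1)/r].
(1+r)^n = 1 + 5,000,000 × r / 7,300, so n = ln(1 + 5,000,000·r/7,300) / ln(1+r) = 96.87.
Round up to a whole number of payments: n = 97.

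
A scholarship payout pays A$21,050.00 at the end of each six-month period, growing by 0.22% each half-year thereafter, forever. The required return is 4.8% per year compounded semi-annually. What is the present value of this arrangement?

A$965,596.33

Periodic rate r = 0.048/2 per half-year.
Growing perpetuity (Gordon): PV = PMT₁ / (r − g) = 21,050 / (r − 0.0022) = A$965,596.33.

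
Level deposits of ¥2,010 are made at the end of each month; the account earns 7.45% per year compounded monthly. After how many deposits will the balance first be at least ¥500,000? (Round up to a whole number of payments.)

151 payments

Periodic rate r = 0.0745/12 per month; n is counted in months.
Ordinary annuity FV: 500,000 = 2,010 × [((1+r)^n − 1)/r].
(1+r)^n = 1 + 500,000 × r / 2,010, so n = ln(1 + 500,000·r/2,010) / ln(1+r) = 150.89.
Round up to a whole number of payments: n = 151.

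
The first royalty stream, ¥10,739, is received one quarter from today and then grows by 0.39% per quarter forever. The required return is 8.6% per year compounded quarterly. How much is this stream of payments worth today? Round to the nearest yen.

¥610,170

Periodic rate r = 0.086/4 per quarter.
Growing perpetuity (Gordon): PV = PMT₁ / (r − g) = 10,739 / (r − 0.0039) = ¥610,170.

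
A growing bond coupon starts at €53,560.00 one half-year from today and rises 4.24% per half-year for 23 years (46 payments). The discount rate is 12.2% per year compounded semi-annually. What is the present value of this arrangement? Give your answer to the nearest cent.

Periodic rate r = 0.122/2 per half-year; n is counted in half-years.
Growing ordinary annuity: PV = PMT₁ × [1 − ((1+g)/(1+r))^n] / (r − g) = 53,560 × [1 − ((1+0.0424)/(1+r))^46] / (r − 0.0424) = €1,603,123.77.

€1,603,123.77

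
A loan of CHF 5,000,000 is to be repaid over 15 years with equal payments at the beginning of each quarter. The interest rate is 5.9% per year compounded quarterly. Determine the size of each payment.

Level annuity due; solve PV = PMT × [(1 − (1+r)^−n)/r] × (1+r) for PMT.
Periodic rate r = 0.059/4 per quarter; n is counted in quarters.
With n = 60: PMT = 5,000,000 / ([(1 − (1+r)^−n)/r] × (1+r)) = CHF 124,318.85

CHF 124,318.85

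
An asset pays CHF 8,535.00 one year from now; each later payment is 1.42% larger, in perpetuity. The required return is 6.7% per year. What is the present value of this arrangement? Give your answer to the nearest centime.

CHF 161,647.73

Periodic rate r = 0.067 per year.
Growing perpetuity (Gordon): PV = PMT₁ / (r − g) = 8,535 / (r − 0.0142) = CHF 161,647.73.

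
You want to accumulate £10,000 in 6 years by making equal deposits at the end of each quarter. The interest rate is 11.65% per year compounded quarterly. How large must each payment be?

Level ordinary annuity; solve FV = PMT × [((1+r)^n − 1)/r] for PMT.
Periodic rate r = 0.1165/4 per quarter; n is counted in quarters.
With n = 24: PMT = 10,000 / ([((1+r)^n − 1)/r]) = £293.67

£293.67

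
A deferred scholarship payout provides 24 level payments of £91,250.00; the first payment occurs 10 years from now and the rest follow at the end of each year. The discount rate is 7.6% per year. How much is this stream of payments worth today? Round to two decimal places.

Ordinary annuity of 24 payments, first payment at period 10.
Periodic rate r = 0.076 per year.
The ordinary-annuity PV formula values the stream one period before the first payment (period 9); discount that back 9 periods:
PV₀ = 91,250 × [1 − (1+r)^−24] / r × (1+r)^−9 = £513,967.83

£513,967.83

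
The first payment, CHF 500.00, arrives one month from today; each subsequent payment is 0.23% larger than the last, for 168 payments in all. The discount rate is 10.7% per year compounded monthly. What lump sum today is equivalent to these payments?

Periodic rate r = 0.107/12 per month; n is counted in months.
Growing ordinary annuity: PV = PMT₁ × [1 − ((1+g)/(1+r))^n] / (r − g) = 500 × [1 − ((1+0.0023)/(1+r))^168] / (r − 0.0023) = CHF 50,548.34.

CHF 50,548.34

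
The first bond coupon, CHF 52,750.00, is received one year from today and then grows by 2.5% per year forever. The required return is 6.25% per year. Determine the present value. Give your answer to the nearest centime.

Periodic rate r = 0.0625 per year.
Growing perpetuity (Gordon): PV = PMT₁ / (r − g) = 52,750 / (r − 0.025) = CHF 1,406,666.67.

CHF 1,406,666.67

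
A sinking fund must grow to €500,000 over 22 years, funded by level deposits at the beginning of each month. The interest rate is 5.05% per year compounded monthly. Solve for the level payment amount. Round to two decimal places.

€1,032.03

Level annuity due; solve FV = PMT × [((1+r)^n − 1)/r] × (1+r) for PMT.
Periodic rate r = 0.0505/12 per month; n is counted in months.
With n = 264: PMT = 500,000 / ([((1+r)^n − 1)/r] × (1+r)) = €1,032.03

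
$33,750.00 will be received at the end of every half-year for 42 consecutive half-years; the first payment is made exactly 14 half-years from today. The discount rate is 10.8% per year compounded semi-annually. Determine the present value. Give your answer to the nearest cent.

$280,820.18

Ordinary annuity of 42 payments, first payment at period 14.
Periodic rate r = 0.108/2 per half-year; n is counted in half-years.
The ordinary-annuity PV formula values the stream one period before the first payment (period 13); discount that back 13 periods:
PV₀ = 33,750 × [1 − (1+r)^−42] / r × (1+r)^−13 = $280,820.18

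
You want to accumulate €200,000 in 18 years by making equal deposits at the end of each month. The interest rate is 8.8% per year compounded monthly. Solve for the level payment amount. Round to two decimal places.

€381.32

Level ordinary annuity; solve FV = PMT × [((1+r)^n − 1)/r] for PMT.
Periodic rate r = 0.088/12 per month; n is counted in months.
With n = 216: PMT = 200,000 / ([((1+r)^n − 1)/r]) = €381.32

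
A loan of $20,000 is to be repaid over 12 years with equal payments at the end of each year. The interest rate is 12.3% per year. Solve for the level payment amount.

$3,273.74

Level ordinary annuity; solve PV = PMT × [(1 − (1+r)^−n)/r] for PMT.
Periodic rate r = 0.123 per year.
With n = 12: PMT = 20,000 / ([(1 − (1+r)^−n)/r]) = $3,273.74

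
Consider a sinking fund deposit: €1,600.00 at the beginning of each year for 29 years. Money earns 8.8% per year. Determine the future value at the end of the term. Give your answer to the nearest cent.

€208,517.27

This is an annuity due: 29 deposits of €1,600.00 at the beginning of each year.
Periodic rate r = 0.088 per year.
FV = PMT × [((1+r)^n − 1)/r] × (1+r) = 1,600 × [(1+r)^29 − 1] / r × (1+r) = €208,517.27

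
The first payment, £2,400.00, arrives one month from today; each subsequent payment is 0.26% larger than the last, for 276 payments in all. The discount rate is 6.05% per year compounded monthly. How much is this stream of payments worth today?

Periodic rate r = 0.0605/12 per month; n is counted in months.
Growing ordinary annuity: PV = PMT₁ × [1 − ((1+g)/(1+r))^n] / (r − g) = 2,400 × [1 − ((1+0.0026)/(1+r))^276] / (r − 0.0026) = £480,629.97.

£480,629.97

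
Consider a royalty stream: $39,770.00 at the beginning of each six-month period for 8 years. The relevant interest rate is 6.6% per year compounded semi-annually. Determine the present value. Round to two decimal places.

This is an annuity due: 16 payments of $39,770.00 at the beginning of each six-month period.
Periodic rate r = 0.066/2 per half-year; n is counted in half-years.
PV = PMT × [(1 − (1+r)^−n)/r] × (1+r) = 39,770 × [1 − (1+r)^−16] / r × (1+r) = $504,401.45

$504,401.45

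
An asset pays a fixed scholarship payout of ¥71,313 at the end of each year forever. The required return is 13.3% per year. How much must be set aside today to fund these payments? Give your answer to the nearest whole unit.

¥536,188

Periodic rate r = 0.133 per year.
Level perpetuity: PV = PMT / r = 71,313 / (0.133) = ¥536,188.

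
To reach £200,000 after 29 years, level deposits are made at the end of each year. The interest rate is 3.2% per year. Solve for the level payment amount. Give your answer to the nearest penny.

£4,286.85

Level ordinary annuity; solve FV = PMT × [((1+r)^n − 1)/r] for PMT.
Periodic rate r = 0.032 per year.
With n = 29: PMT = 200,000 / ([((1+r)^n − 1)/r]) = £4,286.85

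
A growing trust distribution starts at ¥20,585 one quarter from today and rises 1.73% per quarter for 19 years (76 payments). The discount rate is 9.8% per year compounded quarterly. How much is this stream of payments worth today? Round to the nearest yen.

Periodic rate r = 0.098/4 per quarter; n is counted in quarters.
Growing ordinary annuity: PV = PMT₁ × [1 − ((1+g)/(1+r))^n] / (r − g) = 20,585 × [1 − ((1+0.0173)/(1+r))^76] / (r − 0.0173) = ¥1,186,256.

¥1,186,256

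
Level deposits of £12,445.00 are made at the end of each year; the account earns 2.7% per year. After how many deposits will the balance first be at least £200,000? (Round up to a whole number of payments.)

14 payments

Periodic rate r = 0.027 per year.
Ordinary annuity FV: 200,000 = 12,445 × [((1+r)^n − 1)/r].
(1+r)^n = 1 + 200,000 × r / 12,445, so n = ln(1 + 200,000·r/12,445) / ln(1+r) = 13.53.
Round up to a whole number of payments: n = 14.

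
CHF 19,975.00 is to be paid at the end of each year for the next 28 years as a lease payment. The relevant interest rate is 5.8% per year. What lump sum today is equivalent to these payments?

This is an ordinary annuity: 28 payments of CHF 19,975.00 at the end of each year.
Periodic rate r = 0.058 per year.
PV = PMT × [(1 − (1+r)^−n)/r] = 19,975 × [1 − (1+r)^−28] / r = CHF 273,363.56

CHF 273,363.56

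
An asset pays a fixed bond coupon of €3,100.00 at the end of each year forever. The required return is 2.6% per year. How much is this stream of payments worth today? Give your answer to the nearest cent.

Periodic rate r = 0.026 per year.
Level perpetuity: PV = PMT / r = 3,100 / (0.026) = €119,230.77.

€119,230.77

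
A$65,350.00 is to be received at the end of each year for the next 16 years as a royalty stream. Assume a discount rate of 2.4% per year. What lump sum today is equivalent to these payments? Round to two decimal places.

This is an ordinary annuity: 16 payments of A$65,350.00 at the end of each year.
Periodic rate r = 0.024 per year.
PV = PMT × [(1 − (1+r)^−n)/r] = 65,350 × [1 − (1+r)^−16] / r = A$859,821.48

A$859,821.48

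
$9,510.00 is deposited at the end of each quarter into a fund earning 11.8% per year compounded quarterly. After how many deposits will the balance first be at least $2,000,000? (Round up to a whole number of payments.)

Periodic rate r = 0.118/4 per quarter; n is counted in quarters.
Ordinary annuity FV: 2,000,000 = 9,510 × [((1+r)^n − 1)/r].
(1+r)^n = 1 + 2,000,000 × r / 9,510, so n = ln(1 + 2,000,000·r/9,510) / ln(1+r) = 67.92.
Round up to a whole number of payments: n = 68.

68 payments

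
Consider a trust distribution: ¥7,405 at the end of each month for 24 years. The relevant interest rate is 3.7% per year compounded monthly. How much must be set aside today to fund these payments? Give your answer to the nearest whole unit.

¥1,412,056

This is an ordinary annuity: 288 payments of ¥7,405 at the end of each month.
Periodic rate r = 0.037/12 per month; n is counted in months.
PV = PMT × [(1 − (1+r)^−n)/r] = 7,405 × [1 − (1+r)^−288] / r = ¥1,412,056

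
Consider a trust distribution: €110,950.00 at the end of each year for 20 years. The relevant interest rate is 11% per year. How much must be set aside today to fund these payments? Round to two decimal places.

€883,531.25

This is an ordinary annuity: 20 payments of €110,950.00 at the end of each year.
Periodic rate r = 0.11 per year.
PV = PMT × [(1 − (1+r)^−n)/r] = 110,950 × [1 − (1+r)^−20] / r = €883,531.25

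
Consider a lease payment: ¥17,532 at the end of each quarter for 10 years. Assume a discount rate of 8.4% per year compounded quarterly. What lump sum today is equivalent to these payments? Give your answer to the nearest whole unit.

This is an ordinary annuity: 40 payments of ¥17,532 at the end of each quarter.
Periodic rate r = 0.084/4 per quarter; n is counted in quarters.
PV = PMT × [(1 − (1+r)^−n)/r] = 17,532 × [1 − (1+r)^−40] / r = ¥471,292

¥471,292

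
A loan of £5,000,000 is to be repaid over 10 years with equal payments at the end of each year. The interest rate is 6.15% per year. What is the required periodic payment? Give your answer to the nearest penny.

£684,175.81

Level ordinary annuity; solve PV = PMT × [(1 − (1+r)^−n)/r] for PMT.
Periodic rate r = 0.0615 per year.
With n = 10: PMT = 5,000,000 / ([(1 − (1+r)^−n)/r]) = £684,175.81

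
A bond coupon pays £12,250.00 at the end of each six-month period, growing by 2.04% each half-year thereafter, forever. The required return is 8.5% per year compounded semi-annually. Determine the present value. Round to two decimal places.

Periodic rate r = 0.085/2 per half-year.
Growing perpetuity (Gordon): PV = PMT₁ / (r − g) = 12,250 / (r − 0.0204) = £554,298.64.

£554,298.64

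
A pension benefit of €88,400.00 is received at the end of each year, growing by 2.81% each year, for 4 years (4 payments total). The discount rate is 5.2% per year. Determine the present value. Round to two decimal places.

€324,839.84

Periodic rate r = 0.052 per year.
Growing ordinary annuity: PV = PMT₁ × [1 − ((1+g)/(1+r))^n] / (r − g) = 88,400 × [1 − ((1+0.0281)/(1+r))^4] / (r − 0.0281) = €324,839.84.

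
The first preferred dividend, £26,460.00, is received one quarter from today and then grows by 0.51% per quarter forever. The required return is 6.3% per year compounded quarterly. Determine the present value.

£2,484,507.04

Periodic rate r = 0.063/4 per quarter.
Growing perpetuity (Gordon): PV = PMT₁ / (r − g) = 26,460 / (r − 0.0051) = £2,484,507.04.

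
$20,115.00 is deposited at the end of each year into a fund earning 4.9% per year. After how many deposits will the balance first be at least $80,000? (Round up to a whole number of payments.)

Periodic rate r = 0.049 per year.
Ordinary annuity FV: 80,000 = 20,115 × [((1+r)^n − 1)/r].
(1+r)^n = 1 + 80,000 × r / 20,115, so n = ln(1 + 80,000·r/20,115) / ln(1+r) = 3.72.
Round up to a whole number of payments: n = 4.

4 payments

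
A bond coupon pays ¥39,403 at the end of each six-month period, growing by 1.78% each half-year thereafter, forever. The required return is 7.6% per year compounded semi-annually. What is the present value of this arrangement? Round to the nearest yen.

¥1,950,644

Periodic rate r = 0.076/2 per half-year.
Growing perpetuity (Gordon): PV = PMT₁ / (r − g) = 39,403 / (r − 0.0178) = ¥1,950,644.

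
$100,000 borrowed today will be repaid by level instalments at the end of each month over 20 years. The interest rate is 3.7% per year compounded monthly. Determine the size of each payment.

Level ordinary annuity; solve PV = PMT × [(1 − (1+r)^−n)/r] for PMT.
Periodic rate r = 0.037/12 per month; n is counted in months.
With n = 240: PMT = 100,000 / ([(1 − (1+r)^−n)/r]) = $590.29

$590.29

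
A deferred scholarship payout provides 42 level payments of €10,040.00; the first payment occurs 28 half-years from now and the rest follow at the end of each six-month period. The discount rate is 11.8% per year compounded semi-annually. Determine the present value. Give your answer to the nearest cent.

Ordinary annuity of 42 payments, first payment at period 28.
Periodic rate r = 0.118/2 per half-year; n is counted in half-years.
The ordinary-annuity PV formula values the stream one period before the first payment (period 27); discount that back 27 periods:
PV₀ = 10,040 × [1 − (1+r)^−42] / r × (1+r)^−27 = €32,939.70

€32,939.70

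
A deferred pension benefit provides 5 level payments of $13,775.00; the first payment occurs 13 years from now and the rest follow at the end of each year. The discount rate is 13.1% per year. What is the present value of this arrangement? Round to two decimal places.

Ordinary annuity of 5 payments, first payment at period 13.
Periodic rate r = 0.131 per year.
The ordinary-annuity PV formula values the stream one period before the first payment (period 12); discount that back 12 periods:
PV₀ = 13,775 × [1 − (1+r)^−5] / r × (1+r)^−12 = $11,032.72

$11,032.72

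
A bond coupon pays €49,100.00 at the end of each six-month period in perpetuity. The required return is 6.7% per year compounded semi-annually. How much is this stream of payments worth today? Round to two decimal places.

€1,465,671.64

Periodic rate r = 0.067/2 per half-year.
Level perpetuity: PV = PMT / r = 49,100 / (0.067/2) = €1,465,671.64.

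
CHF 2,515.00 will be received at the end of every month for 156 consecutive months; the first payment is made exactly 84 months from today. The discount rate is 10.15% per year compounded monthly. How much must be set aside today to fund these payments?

Ordinary annuity of 156 payments, first payment at period 84.
Periodic rate r = 0.1015/12 per month; n is counted in months.
The ordinary-annuity PV formula values the stream one period before the first payment (period 83); discount that back 83 periods:
PV₀ = 2,515 × [1 − (1+r)^−156] / r × (1+r)^−83 = CHF 108,069.92

CHF 108,069.92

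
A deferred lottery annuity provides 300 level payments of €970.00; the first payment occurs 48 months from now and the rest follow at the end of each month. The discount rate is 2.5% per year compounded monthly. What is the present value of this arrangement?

€196,072.11

Ordinary annuity of 300 payments, first payment at period 48.
Periodic rate r = 0.025/12 per month; n is counted in months.
The ordinary-annuity PV formula values the stream one period before the first payment (period 47); discount that back 47 periods:
PV₀ = 970 × [1 − (1+r)^−300] / r × (1+r)^−47 = €196,072.11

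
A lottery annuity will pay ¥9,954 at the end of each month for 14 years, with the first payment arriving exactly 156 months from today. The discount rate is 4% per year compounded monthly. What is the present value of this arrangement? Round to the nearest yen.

Ordinary annuity of 168 payments, first payment at period 156.
Periodic rate r = 0.04/12 per month; n is counted in months.
The ordinary-annuity PV formula values the stream one period before the first payment (period 155); discount that back 155 periods:
PV₀ = 9,954 × [1 − (1+r)^−168] / r × (1+r)^−155 = ¥763,507

¥763,507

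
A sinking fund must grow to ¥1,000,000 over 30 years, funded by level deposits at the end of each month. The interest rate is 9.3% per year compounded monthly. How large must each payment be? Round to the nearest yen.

Level ordinary annuity; solve FV = PMT × [((1+r)^n − 1)/r] for PMT.
Periodic rate r = 0.093/12 per month; n is counted in months.
With n = 360: PMT = 1,000,000 / ([((1+r)^n − 1)/r]) = ¥513

¥513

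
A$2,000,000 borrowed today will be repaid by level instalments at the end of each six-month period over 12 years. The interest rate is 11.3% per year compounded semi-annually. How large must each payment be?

Level ordinary annuity; solve PV = PMT × [(1 − (1+r)^−n)/r] for PMT.
Periodic rate r = 0.113/2 per half-year; n is counted in half-years.
With n = 24: PMT = 2,000,000 / ([(1 − (1+r)^−n)/r]) = A$154,241.34

A$154,241.34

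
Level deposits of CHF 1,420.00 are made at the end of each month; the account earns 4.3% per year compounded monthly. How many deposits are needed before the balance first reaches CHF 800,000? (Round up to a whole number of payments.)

309 payments

Periodic rate r = 0.043/12 per month; n is counted in months.
Ordinary annuity FV: 800,000 = 1,420 × [((1+r)^n − 1)/r].
(1+r)^n = 1 + 800,000 × r / 1,420, so n = ln(1 + 800,000·r/1,420) / ln(1+r) = 308.88.
Round up to a whole number of payments: n = 309.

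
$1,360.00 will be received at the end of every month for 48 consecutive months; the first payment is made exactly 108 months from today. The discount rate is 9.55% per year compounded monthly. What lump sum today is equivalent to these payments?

Ordinary annuity of 48 payments, first payment at period 108.
Periodic rate r = 0.0955/12 per month; n is counted in months.
The ordinary-annuity PV formula values the stream one period before the first payment (period 107); discount that back 107 periods:
PV₀ = 1,360 × [1 − (1+r)^−48] / r × (1+r)^−107 = $23,157.75

$23,157.75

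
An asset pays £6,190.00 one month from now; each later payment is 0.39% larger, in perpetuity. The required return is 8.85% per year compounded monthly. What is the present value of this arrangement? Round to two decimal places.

£1,781,294.96

Periodic rate r = 0.0885/12 per month.
Growing perpetuity (Gordon): PV = PMT₁ / (r − g) = 6,190 / (r − 0.0039) = £1,781,294.96.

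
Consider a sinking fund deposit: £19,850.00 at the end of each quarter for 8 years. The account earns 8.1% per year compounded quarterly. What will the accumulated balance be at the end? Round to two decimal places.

£881,612.11

This is an ordinary annuity: 32 deposits of £19,850.00 at the end of each quarter.
Periodic rate r = 0.081/4 per quarter; n is counted in quarters.
FV = PMT × [((1+r)^n − 1)/r] = 19,850 × [(1+r)^32 − 1] / r = £881,612.11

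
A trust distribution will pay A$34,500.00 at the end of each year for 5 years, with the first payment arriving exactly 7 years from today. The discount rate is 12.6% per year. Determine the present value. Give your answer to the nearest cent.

A$60,123.07

Ordinary annuity of 5 payments, first payment at period 7.
Periodic rate r = 0.126 per year.
The ordinary-annuity PV formula values the stream one period before the first payment (period 6); discount that back 6 periods:
PV₀ = 34,500 × [1 − (1+r)^−5] / r × (1+r)^−6 = A$60,123.07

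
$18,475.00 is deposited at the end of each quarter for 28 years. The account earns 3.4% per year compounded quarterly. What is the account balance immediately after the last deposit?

$3,435,227.36

This is an ordinary annuity: 112 deposits of $18,475.00 at the end of each quarter.
Periodic rate r = 0.034/4 per quarter; n is counted in quarters.
FV = PMT × [((1+r)^n − 1)/r] = 18,475 × [(1+r)^112 − 1] / r = $3,435,227.36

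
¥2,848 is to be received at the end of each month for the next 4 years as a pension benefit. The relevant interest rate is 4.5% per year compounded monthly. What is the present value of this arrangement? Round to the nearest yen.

This is an ordinary annuity: 48 payments of ¥2,848 at the end of each month.
Periodic rate r = 0.045/12 per month; n is counted in months.
PV = PMT × [(1 − (1+r)^−n)/r] = 2,848 × [1 − (1+r)^−48] / r = ¥124,893

¥124,893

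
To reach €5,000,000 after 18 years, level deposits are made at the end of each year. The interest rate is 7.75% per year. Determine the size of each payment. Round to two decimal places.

Level ordinary annuity; solve FV = PMT × [((1+r)^n − 1)/r] for PMT.
Periodic rate r = 0.0775 per year.
With n = 18: PMT = 5,000,000 / ([((1+r)^n − 1)/r]) = €136,792.64

€136,792.64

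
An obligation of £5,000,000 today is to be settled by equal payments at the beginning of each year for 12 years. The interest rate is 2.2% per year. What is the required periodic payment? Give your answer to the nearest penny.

£468,321.35

Level annuity due; solve PV = PMT × [(1 − (1+r)^−n)/r] × (1+r) for PMT.
Periodic rate r = 0.022 per year.
With n = 12: PMT = 5,000,000 / ([(1 − (1+r)^−n)/r] × (1+r)) = £468,321.35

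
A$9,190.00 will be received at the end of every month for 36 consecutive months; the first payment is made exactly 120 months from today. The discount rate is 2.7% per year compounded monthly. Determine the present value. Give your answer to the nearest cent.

A$242,955.90

Ordinary annuity of 36 payments, first payment at period 120.
Periodic rate r = 0.027/12 per month; n is counted in months.
The ordinary-annuity PV formula values the stream one period before the first payment (period 119); discount that back 119 periods:
PV₀ = 9,190 × [1 − (1+r)^−36] / r × (1+r)^−119 = A$242,955.90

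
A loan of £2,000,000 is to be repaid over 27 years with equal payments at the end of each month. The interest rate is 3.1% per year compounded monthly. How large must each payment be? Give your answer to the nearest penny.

Level ordinary annuity; solve PV = PMT × [(1 − (1+r)^−n)/r] for PMT.
Periodic rate r = 0.031/12 per month; n is counted in months.
With n = 324: PMT = 2,000,000 / ([(1 − (1+r)^−n)/r]) = £9,119.93

£9,119.93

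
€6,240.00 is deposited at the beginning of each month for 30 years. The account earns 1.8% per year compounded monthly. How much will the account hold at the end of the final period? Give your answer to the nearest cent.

€2,980,164.44

This is an annuity due: 360 deposits of €6,240.00 at the beginning of each month.
Periodic rate r = 0.018/12 per month; n is counted in months.
FV = PMT × [((1+r)^n − 1)/r] × (1+r) = 6,240 × [(1+r)^360 − 1] / r × (1+r) = €2,980,164.44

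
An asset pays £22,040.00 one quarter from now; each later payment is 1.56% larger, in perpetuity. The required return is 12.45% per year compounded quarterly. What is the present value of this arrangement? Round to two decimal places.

Periodic rate r = 0.1245/4 per quarter.
Growing perpetuity (Gordon): PV = PMT₁ / (r − g) = 22,040 / (r − 0.0156) = £1,419,645.73.

£1,419,645.73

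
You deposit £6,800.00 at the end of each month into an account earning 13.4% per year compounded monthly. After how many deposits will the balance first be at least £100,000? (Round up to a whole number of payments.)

14 payments

Periodic rate r = 0.134/12 per month; n is counted in months.
Ordinary annuity FV: 100,000 = 6,800 × [((1+r)^n − 1)/r].
(1+r)^n = 1 + 100,000 × r / 6,800, so n = ln(1 + 100,000·r/6,800) / ln(1+r) = 13.69.
Round up to a whole number of payments: n = 14.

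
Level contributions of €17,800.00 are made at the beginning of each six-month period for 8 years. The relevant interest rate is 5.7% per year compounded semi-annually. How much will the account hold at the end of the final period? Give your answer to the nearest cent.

€364,681.97

This is an annuity due: 16 deposits of €17,800.00 at the beginning of each six-month period.
Periodic rate r = 0.057/2 per half-year; n is counted in half-years.
FV = PMT × [((1+r)^n − 1)/r] × (1+r) = 17,800 × [(1+r)^16 − 1] / r × (1+r) = €364,681.97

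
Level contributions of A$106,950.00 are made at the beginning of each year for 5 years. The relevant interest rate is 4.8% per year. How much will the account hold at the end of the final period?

This is an annuity due: 5 deposits of A$106,950.00 at the beginning of each year.
Periodic rate r = 0.048 per year.
FV = PMT × [((1+r)^n − 1)/r] × (1+r) = 106,950 × [(1+r)^5 − 1] / r × (1+r) = A$616,863.11

A$616,863.11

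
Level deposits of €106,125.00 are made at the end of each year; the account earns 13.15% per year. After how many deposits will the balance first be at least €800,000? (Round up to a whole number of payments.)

Periodic rate r = 0.1315 per year.
Ordinary annuity FV: 800,000 = 106,125 × [((1+r)^n − 1)/r].
(1+r)^n = 1 + 800,000 × r / 106,125, so n = ln(1 + 800,000·r/106,125) / ln(1+r) = 5.58.
Round up to a whole number of payments: n = 6.

6 payments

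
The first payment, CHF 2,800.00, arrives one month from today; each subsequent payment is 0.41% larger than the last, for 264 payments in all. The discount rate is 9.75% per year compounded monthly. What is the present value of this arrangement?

Periodic rate r = 0.0975/12 per month; n is counted in months.
Growing ordinary annuity: PV = PMT₁ × [1 − ((1+g)/(1+r))^n] / (r − g) = 2,800 × [1 − ((1+0.0041)/(1+r))^264] / (r − 0.0041) = CHF 453,708.71.

CHF 453,708.71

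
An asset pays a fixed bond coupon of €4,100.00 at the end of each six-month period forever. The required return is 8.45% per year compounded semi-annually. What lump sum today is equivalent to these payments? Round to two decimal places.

€97,041.42

Periodic rate r = 0.0845/2 per half-year.
Level perpetuity: PV = PMT / r = 4,100 / (0.0845/2) = €97,041.42.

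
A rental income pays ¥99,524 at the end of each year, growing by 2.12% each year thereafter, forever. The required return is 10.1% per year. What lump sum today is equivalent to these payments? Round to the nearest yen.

Periodic rate r = 0.101 per year.
Growing perpetuity (Gordon): PV = PMT₁ / (r − g) = 99,524 / (r − 0.0212) = ¥1,247,168.

¥1,247,168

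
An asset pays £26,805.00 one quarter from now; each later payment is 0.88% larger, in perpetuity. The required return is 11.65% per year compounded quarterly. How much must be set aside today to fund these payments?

£1,318,819.19

Periodic rate r = 0.1165/4 per quarter.
Growing perpetuity (Gordon): PV = PMT₁ / (r − g) = 26,805 / (r − 0.0088) = £1,318,819.19.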